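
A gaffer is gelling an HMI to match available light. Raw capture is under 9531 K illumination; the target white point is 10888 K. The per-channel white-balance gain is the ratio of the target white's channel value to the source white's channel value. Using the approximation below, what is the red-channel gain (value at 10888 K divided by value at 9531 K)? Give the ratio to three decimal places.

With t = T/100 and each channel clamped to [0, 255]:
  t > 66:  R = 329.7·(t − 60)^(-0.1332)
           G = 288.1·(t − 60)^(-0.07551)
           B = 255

At 9531 K (t = 95.31):
  R = 329.7·(95.31 − 60)^(-0.1332) = 329.7·35.31^(-0.1332) = 329.7·0.62204 = 205.087.
At 10888 K (t = 108.88):
  R = 329.7·(108.88 − 60)^(-0.1332) = 329.7·48.88^(-0.1332) = 329.7·0.59567 = 196.393.
Gain = 196.393 / 205.087 = 0.9576 → 0.958.

0.958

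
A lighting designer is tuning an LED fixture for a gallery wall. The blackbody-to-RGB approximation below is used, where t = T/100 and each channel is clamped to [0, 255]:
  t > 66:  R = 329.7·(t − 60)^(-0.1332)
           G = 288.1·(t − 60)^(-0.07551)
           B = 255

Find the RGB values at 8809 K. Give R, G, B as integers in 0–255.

t = 8809/100 = 88.09; the t > 66 branch applies.
R = 329.7·(88.09 − 60)^(-0.1332) = 329.7·28.09^(-0.1332) = 329.7·0.64129 = 211.433.
G = 288.1·(88.09 − 60)^(-0.07551) = 288.1·28.09^(-0.07551) = 288.1·0.77736 = 223.956.
B = 255 by definition for t > 66.
Rounded: (211, 224, 255).

R=211, G=224, B=255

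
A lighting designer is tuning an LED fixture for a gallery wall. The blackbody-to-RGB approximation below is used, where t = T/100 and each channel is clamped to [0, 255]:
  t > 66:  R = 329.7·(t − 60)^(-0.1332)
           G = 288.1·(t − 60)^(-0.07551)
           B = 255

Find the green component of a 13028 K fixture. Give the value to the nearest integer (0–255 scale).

t = 13028/100 = 130.28; the t > 66 branch applies.
G = 288.1·(130.28 − 60)^(-0.07551) = 288.1·70.28^(-0.07551) = 288.1·0.72535 = 208.972.
Rounded: 209.

209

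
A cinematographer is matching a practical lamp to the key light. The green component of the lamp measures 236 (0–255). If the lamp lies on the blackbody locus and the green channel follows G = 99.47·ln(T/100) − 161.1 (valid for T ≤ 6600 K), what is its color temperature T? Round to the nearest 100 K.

ln t = (236 + 161.1) / 99.47 = 3.9922.
t = e^3.9922 = 54.172.
T = 100·t = 5417 K → 5400 K to the nearest 100 K.

5400 K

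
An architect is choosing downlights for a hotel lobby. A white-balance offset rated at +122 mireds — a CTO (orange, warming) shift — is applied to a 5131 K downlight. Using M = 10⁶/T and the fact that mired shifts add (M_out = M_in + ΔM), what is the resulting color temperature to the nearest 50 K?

M_in = 10⁶/5131 = 194.89 mireds.
M_out = 194.89 + (+122) = 316.89 mireds.
T_out = 10⁶/316.89 = 3155.6 K → 3150 K.

3150 K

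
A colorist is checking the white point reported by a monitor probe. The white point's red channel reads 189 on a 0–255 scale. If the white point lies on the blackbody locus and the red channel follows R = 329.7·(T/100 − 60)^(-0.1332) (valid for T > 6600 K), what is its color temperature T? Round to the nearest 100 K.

(t − 60)^(-0.1332) = 189/329.7 = 0.57325.
t − 60 = 0.57325^(1/-0.1332) = 0.57325^(-7.508) = 65.199, so t = 125.199.
T = 100·t = 12520 K → 12500 K to the nearest 100 K.

12500 K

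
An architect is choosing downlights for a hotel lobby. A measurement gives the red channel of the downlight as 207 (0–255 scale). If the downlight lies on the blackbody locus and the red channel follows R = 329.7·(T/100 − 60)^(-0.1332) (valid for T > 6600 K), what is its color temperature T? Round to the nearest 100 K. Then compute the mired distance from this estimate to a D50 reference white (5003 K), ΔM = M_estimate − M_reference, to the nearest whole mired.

(t − 60)^(-0.1332) = 207/329.7 = 0.62784.
t − 60 = 0.62784^(1/-0.1332) = 0.62784^(-7.508) = 32.933, so t = 92.933.
T = 100·t = 9293 K → 9300 K to the nearest 100 K.
M_estimate = 10⁶/9300 = 107.53; M_reference = 10⁶/5003 = 199.88.
ΔM = 107.53 − 199.88 = -92.35 → -92 mireds.

-92 mireds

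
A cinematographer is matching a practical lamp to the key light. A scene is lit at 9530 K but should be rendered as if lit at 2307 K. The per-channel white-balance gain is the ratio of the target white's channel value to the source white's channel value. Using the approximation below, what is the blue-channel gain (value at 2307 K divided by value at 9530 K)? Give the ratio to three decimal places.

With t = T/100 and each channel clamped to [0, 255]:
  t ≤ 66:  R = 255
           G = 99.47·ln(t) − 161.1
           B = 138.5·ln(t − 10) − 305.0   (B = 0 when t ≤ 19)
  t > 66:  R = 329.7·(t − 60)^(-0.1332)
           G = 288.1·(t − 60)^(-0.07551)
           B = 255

At 9530 K (t = 95.3):
  B = 255 by definition for t > 66.
At 2307 K (t = 23.07):
  B = 138.5·ln(23.07 − 10) − 305.0 = 138.5·ln 13.07 − 305.0 = 138.5·2.5703 − 305.0 = 50.989.
Gain = 50.989 / 255.000 = 0.2000 → 0.200.

0.200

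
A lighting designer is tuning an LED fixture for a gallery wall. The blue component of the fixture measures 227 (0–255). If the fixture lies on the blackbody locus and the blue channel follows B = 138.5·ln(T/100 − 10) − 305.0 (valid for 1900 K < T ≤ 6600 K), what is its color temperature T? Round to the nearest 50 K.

ln(t − 10) = (227 + 305.0) / 138.5 = 3.8412.
t − 10 = e^3.8412 = 46.579, so t = 56.579.
T = 100·t = 5658 K → 5650 K to the nearest 50 K.

5650 K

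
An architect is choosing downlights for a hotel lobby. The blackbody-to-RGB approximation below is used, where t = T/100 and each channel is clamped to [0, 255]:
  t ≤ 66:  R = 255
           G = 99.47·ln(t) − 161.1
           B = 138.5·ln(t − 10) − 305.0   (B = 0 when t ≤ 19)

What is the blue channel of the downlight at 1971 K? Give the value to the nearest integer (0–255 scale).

t = 1971/100 = 19.71; the t ≤ 66 branch applies.
B = 138.5·ln(19.71 − 10) − 305.0 = 138.5·ln 9.71 − 305.0 = 138.5·2.2732 − 305.0 = 9.832.
Rounded: 10.

10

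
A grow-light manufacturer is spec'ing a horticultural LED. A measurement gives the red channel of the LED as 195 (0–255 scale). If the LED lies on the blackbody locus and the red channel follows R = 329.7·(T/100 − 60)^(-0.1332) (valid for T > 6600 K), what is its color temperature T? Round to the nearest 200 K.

11200 K

(t − 60)^(-0.1332) = 195/329.7 = 0.59145.
t − 60 = 0.59145^(1/-0.1332) = 0.59145^(-7.508) = 51.564, so t = 111.564.
T = 100·t = 11156 K → 11200 K to the nearest 200 K.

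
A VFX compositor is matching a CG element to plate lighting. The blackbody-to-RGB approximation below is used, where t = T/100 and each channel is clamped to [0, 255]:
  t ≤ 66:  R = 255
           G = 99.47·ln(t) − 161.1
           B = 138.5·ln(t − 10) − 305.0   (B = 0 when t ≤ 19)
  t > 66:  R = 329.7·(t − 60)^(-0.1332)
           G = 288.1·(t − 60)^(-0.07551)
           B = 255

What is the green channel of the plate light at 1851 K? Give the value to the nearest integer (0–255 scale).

129

t = 1851/100 = 18.51; the t ≤ 66 branch applies.
G = 99.47·ln 18.51 − 161.1 = 99.47·2.9183 − 161.1 = 129.184.
Rounded: 129.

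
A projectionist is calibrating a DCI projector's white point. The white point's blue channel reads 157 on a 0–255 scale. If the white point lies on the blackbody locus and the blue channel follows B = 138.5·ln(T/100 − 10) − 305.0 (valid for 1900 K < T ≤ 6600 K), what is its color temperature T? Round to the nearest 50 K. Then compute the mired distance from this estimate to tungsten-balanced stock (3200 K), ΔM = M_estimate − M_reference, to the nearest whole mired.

ln(t − 10) = (157 + 305.0) / 138.5 = 3.3357.
t − 10 = e^3.3357 = 28.099, so t = 38.099.
T = 100·t = 3810 K → 3800 K to the nearest 50 K.
M_estimate = 10⁶/3800 = 263.16; M_reference = 10⁶/3200 = 312.50.
ΔM = 263.16 − 312.50 = -49.34 → -49 mireds.

-49 mireds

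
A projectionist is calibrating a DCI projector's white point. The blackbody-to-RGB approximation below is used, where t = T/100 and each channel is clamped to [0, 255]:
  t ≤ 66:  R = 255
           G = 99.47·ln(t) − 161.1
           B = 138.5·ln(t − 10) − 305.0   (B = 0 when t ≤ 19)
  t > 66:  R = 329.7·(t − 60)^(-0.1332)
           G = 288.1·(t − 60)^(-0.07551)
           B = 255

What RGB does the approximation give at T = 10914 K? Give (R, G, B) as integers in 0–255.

t = 10914/100 = 109.14; the t > 66 branch applies.
R = 329.7·(109.14 − 60)^(-0.1332) = 329.7·49.14^(-0.1332) = 329.7·0.59525 = 196.255.
G = 288.1·(109.14 − 60)^(-0.07551) = 288.1·49.14^(-0.07551) = 288.1·0.74521 = 214.696.
B = 255 by definition for t > 66.
Rounded: (196, 215, 255).

(196, 215, 255)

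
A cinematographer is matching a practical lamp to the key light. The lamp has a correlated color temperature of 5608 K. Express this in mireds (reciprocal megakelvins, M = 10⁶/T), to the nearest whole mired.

M = 10⁶ / 5608 = 178.317 → 178 mireds.

178 mireds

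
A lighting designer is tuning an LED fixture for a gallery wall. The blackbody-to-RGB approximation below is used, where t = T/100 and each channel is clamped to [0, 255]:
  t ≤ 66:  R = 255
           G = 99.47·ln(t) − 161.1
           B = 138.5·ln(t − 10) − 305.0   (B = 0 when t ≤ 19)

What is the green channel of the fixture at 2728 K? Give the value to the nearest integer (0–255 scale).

t = 2728/100 = 27.28; the t ≤ 66 branch applies.
G = 99.47·ln 27.28 − 161.1 = 99.47·3.3062 − 161.1 = 167.763.
Rounded: 168.

168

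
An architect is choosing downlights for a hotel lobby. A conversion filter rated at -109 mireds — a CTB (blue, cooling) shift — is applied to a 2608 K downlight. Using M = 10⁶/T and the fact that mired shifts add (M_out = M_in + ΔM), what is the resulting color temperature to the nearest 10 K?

3640 K

M_in = 10⁶/2608 = 383.44 mireds.
M_out = 383.44 + (-109) = 274.44 mireds.
T_out = 10⁶/274.44 = 3643.8 K → 3640 K.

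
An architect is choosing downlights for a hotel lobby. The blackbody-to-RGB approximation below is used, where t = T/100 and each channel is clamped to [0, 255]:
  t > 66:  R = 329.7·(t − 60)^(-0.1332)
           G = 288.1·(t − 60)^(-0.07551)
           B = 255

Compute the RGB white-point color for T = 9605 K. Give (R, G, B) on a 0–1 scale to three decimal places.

(0.802, 0.862, 1.000)

t = 9605/100 = 96.05; the t > 66 branch applies.
R = 329.7·(96.05 − 60)^(-0.1332) = 329.7·36.05^(-0.1332) = 329.7·0.62033 = 204.522.
G = 288.1·(96.05 − 60)^(-0.07551) = 288.1·36.05^(-0.07551) = 288.1·0.76285 = 219.777.
B = 255 by definition for t > 66.
Dividing each by 255: (0.8020, 0.8619, 1.0000) → (0.802, 0.862, 1.000).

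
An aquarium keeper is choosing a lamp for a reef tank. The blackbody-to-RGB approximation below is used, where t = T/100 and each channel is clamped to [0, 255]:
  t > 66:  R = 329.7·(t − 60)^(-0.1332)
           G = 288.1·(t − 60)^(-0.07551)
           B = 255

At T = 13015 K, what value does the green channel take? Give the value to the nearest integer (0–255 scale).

209

t = 13015/100 = 130.15; the t > 66 branch applies.
G = 288.1·(130.15 − 60)^(-0.07551) = 288.1·70.15^(-0.07551) = 288.1·0.72545 = 209.002.
Rounded: 209.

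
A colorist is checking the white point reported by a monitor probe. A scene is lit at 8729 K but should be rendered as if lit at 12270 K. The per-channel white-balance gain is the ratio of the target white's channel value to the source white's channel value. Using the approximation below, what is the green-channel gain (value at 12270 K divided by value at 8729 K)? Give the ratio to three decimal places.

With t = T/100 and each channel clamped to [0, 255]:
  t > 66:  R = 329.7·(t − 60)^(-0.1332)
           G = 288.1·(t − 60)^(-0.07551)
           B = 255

0.939

At 8729 K (t = 87.29):
  G = 288.1·(87.29 − 60)^(-0.07551) = 288.1·27.29^(-0.07551) = 288.1·0.77905 = 224.445.
At 12270 K (t = 122.7):
  G = 288.1·(122.7 − 60)^(-0.07551) = 288.1·62.7^(-0.07551) = 288.1·0.73162 = 210.781.
Gain = 210.781 / 224.445 = 0.9391 → 0.939.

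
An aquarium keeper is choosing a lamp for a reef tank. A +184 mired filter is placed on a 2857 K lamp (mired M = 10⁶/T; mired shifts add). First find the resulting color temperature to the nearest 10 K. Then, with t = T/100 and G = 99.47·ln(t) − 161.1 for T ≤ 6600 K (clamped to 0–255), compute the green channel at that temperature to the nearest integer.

130

M_in = 10⁶/2857 = 350.02; M_out = 350.02 + (+184) = 534.02.
T_out = 10⁶/534.02 = 1872.6 K → 1870 K; t = 18.7.
G = 99.47·ln 18.7 − 161.1 = 99.47·2.9285 − 161.1 = 130.200.
Rounded: 130.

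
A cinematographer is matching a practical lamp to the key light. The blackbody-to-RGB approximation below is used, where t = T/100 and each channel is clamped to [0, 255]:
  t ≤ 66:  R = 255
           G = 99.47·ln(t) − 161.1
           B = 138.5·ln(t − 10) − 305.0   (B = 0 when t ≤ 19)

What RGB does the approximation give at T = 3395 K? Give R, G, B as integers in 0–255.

R=255, G=190, B=135

t = 3395/100 = 33.95; the t ≤ 66 branch applies.
R = 255 by definition for t ≤ 66.
G = 99.47·ln 33.95 − 161.1 = 99.47·3.5249 − 161.1 = 189.521.
B = 138.5·ln(33.95 − 10) − 305.0 = 138.5·ln 23.95 − 305.0 = 138.5·3.1760 − 305.0 = 134.872.
Rounded: (255, 190, 135).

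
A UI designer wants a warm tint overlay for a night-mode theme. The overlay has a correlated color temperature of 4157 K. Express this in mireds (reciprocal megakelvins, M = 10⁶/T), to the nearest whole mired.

241 mireds

M = 10⁶ / 4157 = 240.558 → 241 mireds.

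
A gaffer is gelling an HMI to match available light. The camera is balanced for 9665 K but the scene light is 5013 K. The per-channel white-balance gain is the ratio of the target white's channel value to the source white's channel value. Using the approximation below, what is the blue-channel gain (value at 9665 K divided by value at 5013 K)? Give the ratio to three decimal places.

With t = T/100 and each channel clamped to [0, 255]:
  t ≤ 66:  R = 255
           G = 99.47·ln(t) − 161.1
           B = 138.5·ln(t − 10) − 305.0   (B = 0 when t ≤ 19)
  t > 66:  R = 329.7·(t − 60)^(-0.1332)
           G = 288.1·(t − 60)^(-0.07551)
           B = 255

1.236

At 5013 K (t = 50.13):
  B = 138.5·ln(50.13 − 10) − 305.0 = 138.5·ln 40.13 − 305.0 = 138.5·3.6921 − 305.0 = 206.359.
At 9665 K (t = 96.65):
  B = 255 by definition for t > 66.
Gain = 255.000 / 206.359 = 1.2357 → 1.236.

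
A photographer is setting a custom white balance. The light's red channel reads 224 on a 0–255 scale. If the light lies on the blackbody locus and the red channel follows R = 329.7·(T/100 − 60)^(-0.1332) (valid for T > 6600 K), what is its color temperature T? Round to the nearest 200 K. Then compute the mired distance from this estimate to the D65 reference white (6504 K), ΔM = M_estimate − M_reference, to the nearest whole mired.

-26 mireds

(t − 60)^(-0.1332) = 224/329.7 = 0.67941.
t − 60 = 0.67941^(1/-0.1332) = 0.67941^(-7.508) = 18.209, so t = 78.209.
T = 100·t = 7821 K → 7800 K to the nearest 200 K.
M_estimate = 10⁶/7800 = 128.21; M_reference = 10⁶/6504 = 153.75.
ΔM = 128.21 − 153.75 = -25.55 → -26 mireds.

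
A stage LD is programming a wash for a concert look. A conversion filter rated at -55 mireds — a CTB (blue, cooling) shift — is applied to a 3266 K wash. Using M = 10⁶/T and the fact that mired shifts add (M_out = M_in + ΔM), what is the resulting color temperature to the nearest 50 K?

M_in = 10⁶/3266 = 306.18 mireds.
M_out = 306.18 + (-55) = 251.18 mireds.
T_out = 10⁶/251.18 = 3981.1 K → 4000 K.

4000 K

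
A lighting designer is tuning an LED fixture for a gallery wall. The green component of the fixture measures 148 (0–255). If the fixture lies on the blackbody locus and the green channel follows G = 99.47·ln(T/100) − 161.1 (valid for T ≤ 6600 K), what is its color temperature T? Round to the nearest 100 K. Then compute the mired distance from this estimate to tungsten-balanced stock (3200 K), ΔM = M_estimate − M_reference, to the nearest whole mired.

+142 mireds

ln t = (148 + 161.1) / 99.47 = 3.1075.
t = e^3.1075 = 22.364.
T = 100·t = 2236 K → 2200 K to the nearest 100 K.
M_estimate = 10⁶/2200 = 454.55; M_reference = 10⁶/3200 = 312.50.
ΔM = 454.55 − 312.50 = 142.05 → +142 mireds.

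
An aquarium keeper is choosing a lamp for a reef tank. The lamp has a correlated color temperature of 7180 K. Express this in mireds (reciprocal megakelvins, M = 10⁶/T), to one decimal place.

139.3 mireds

M = 10⁶ / 7180 = 139.276 → 139.3 mireds.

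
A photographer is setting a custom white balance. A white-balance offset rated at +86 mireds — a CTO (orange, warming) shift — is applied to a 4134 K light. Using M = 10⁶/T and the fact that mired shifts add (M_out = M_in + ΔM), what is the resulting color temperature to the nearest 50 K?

3050 K

M_in = 10⁶/4134 = 241.90 mireds.
M_out = 241.90 + (+86) = 327.90 mireds.
T_out = 10⁶/327.90 = 3049.7 K → 3050 K.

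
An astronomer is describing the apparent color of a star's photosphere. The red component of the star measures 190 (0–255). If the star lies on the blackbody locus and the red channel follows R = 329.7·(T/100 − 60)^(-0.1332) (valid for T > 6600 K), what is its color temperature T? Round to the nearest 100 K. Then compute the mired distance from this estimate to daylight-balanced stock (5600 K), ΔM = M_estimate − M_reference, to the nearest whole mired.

-97 mireds

(t − 60)^(-0.1332) = 190/329.7 = 0.57628.
t − 60 = 0.57628^(1/-0.1332) = 0.57628^(-7.508) = 62.667, so t = 122.667.
T = 100·t = 12267 K → 12300 K to the nearest 100 K.
M_estimate = 10⁶/12300 = 81.30; M_reference = 10⁶/5600 = 178.57.
ΔM = 81.30 − 178.57 = -97.27 → -97 mireds.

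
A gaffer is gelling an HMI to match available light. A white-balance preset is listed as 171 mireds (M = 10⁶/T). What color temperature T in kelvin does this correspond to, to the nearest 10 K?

T = 10⁶ / 171 = 5847.95 K → 5850 K.

5850 K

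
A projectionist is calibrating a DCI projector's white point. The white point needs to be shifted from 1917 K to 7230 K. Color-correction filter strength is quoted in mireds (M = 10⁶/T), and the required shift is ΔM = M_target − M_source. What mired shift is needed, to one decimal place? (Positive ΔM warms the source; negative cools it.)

-383.3 mireds

M_source = 10⁶/1917 = 521.648; M_target = 10⁶/7230 = 138.313.
ΔM = 138.313 − 521.648 = -383.336 → -383.3 mireds, a cooling shift.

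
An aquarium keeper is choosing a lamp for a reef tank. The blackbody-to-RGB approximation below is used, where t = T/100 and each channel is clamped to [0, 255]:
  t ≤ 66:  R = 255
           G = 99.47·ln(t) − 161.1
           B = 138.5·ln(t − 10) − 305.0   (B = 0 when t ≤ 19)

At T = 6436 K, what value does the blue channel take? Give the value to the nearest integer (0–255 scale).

248

t = 6436/100 = 64.36; the t ≤ 66 branch applies.
B = 138.5·ln(64.36 − 10) − 305.0 = 138.5·ln 54.36 − 305.0 = 138.5·3.9956 − 305.0 = 248.395.
Rounded: 248.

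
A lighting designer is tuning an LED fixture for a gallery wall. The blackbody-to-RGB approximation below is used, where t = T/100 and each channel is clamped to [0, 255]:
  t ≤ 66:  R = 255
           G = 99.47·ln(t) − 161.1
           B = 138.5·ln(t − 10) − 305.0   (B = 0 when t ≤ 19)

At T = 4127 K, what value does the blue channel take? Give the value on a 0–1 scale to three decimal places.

t = 4127/100 = 41.27; the t ≤ 66 branch applies.
B = 138.5·ln(41.27 − 10) − 305.0 = 138.5·ln 31.27 − 305.0 = 138.5·3.4427 − 305.0 = 171.808.
On a 0–1 scale: 171.808/255 = 0.6738 → 0.674.

0.674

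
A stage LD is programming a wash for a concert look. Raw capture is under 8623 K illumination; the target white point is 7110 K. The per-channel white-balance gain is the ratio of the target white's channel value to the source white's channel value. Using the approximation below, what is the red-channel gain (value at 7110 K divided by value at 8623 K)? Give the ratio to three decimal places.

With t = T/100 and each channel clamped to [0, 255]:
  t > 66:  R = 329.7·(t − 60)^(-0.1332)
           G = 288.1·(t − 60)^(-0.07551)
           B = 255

At 8623 K (t = 86.23):
  R = 329.7·(86.23 − 60)^(-0.1332) = 329.7·26.23^(-0.1332) = 329.7·0.64717 = 213.371.
At 7110 K (t = 71.1):
  R = 329.7·(71.1 − 60)^(-0.1332) = 329.7·11.1^(-0.1332) = 329.7·0.72571 = 239.267.
Gain = 239.267 / 213.371 = 1.1214 → 1.121.

1.121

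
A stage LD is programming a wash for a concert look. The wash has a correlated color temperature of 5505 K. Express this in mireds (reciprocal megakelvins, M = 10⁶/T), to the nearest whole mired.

M = 10⁶ / 5505 = 181.653 → 182 mireds.

182 mireds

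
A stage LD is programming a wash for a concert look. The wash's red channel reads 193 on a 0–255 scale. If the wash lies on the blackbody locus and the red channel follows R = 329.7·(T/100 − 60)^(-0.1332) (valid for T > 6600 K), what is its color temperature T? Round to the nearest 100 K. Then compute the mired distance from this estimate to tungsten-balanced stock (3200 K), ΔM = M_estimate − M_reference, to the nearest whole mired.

-226 mireds

(t − 60)^(-0.1332) = 193/329.7 = 0.58538.
t − 60 = 0.58538^(1/-0.1332) = 0.58538^(-7.508) = 55.713, so t = 115.713.
T = 100·t = 11571 K → 11600 K to the nearest 100 K.
M_estimate = 10⁶/11600 = 86.21; M_reference = 10⁶/3200 = 312.50.
ΔM = 86.21 − 312.50 = -226.29 → -226 mireds.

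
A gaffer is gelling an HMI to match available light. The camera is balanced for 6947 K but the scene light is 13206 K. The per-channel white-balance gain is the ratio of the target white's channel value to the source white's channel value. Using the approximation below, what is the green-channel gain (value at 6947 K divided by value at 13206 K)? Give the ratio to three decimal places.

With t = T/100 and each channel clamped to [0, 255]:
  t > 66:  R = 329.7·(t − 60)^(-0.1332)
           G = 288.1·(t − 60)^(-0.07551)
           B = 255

At 13206 K (t = 132.06):
  G = 288.1·(132.06 − 60)^(-0.07551) = 288.1·72.06^(-0.07551) = 288.1·0.72398 = 208.578.
At 6947 K (t = 69.47):
  G = 288.1·(69.47 − 60)^(-0.07551) = 288.1·9.47^(-0.07551) = 288.1·0.84387 = 243.119.
Gain = 243.119 / 208.578 = 1.1656 → 1.166.

1.166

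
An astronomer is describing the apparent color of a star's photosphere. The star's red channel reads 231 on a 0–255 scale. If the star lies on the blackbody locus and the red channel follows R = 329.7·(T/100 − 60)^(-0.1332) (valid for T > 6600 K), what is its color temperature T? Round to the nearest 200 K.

(t − 60)^(-0.1332) = 231/329.7 = 0.70064.
t − 60 = 0.70064^(1/-0.1332) = 0.70064^(-7.508) = 14.453, so t = 74.453.
T = 100·t = 7445 K → 7400 K to the nearest 200 K.

7400 K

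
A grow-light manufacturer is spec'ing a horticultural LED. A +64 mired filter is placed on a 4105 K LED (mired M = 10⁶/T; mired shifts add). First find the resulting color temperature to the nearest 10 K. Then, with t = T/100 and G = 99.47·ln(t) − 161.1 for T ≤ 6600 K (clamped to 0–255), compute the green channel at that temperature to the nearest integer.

185

M_in = 10⁶/4105 = 243.61; M_out = 243.61 + (+64) = 307.61.
T_out = 10⁶/307.61 = 3250.9 K → 3250 K; t = 32.5.
G = 99.47·ln 32.5 − 161.1 = 99.47·3.4812 − 161.1 = 185.179.
Rounded: 185.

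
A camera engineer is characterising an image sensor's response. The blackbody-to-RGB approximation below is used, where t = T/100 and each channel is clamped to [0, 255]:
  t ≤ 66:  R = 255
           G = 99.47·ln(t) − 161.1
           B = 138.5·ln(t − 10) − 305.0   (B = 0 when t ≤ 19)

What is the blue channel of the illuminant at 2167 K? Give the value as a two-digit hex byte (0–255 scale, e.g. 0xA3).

t = 2167/100 = 21.67; the t ≤ 66 branch applies.
B = 138.5·ln(21.67 − 10) − 305.0 = 138.5·ln 11.67 − 305.0 = 138.5·2.4570 − 305.0 = 35.297.
Rounded: 35; in hex, 0x23.

0x23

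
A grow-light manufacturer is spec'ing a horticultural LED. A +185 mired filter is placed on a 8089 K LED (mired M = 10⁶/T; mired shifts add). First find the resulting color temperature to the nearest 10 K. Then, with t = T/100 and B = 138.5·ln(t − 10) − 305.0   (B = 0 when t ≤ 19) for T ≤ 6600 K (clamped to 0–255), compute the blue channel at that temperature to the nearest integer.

M_in = 10⁶/8089 = 123.62; M_out = 123.62 + (+185) = 308.62.
T_out = 10⁶/308.62 = 3240.2 K → 3240 K; t = 32.4.
B = 138.5·ln(32.4 − 10) − 305.0 = 138.5·ln 22.4 − 305.0 = 138.5·3.1091 − 305.0 = 125.605.
Rounded: 126.

126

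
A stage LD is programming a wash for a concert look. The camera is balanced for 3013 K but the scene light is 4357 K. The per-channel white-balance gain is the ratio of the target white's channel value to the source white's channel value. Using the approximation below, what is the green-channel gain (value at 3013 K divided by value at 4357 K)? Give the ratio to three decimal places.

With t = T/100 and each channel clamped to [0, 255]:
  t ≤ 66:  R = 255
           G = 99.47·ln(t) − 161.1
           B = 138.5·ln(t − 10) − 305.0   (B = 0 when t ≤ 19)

At 4357 K (t = 43.57):
  G = 99.47·ln 43.57 − 161.1 = 99.47·3.7744 − 161.1 = 214.336.
At 3013 K (t = 30.13):
  G = 99.47·ln 30.13 − 161.1 = 99.47·3.4055 − 161.1 = 177.647.
Gain = 177.647 / 214.336 = 0.8288 → 0.829.

0.829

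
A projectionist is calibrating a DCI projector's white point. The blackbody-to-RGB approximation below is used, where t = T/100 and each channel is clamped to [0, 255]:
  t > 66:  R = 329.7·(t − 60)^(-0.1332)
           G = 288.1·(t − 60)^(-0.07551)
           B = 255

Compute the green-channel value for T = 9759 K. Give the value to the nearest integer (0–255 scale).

219

t = 9759/100 = 97.59; the t > 66 branch applies.
G = 288.1·(97.59 − 60)^(-0.07551) = 288.1·37.59^(-0.07551) = 288.1·0.76044 = 219.083.
Rounded: 219.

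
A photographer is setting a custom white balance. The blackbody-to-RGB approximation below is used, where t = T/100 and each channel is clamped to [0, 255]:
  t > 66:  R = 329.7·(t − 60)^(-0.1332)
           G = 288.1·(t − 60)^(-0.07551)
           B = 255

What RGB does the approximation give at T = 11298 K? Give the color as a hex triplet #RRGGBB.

#C2D5FF

t = 11298/100 = 112.98; the t > 66 branch applies.
R = 329.7·(112.98 − 60)^(-0.1332) = 329.7·52.98^(-0.1332) = 329.7·0.58932 = 194.298.
G = 288.1·(112.98 − 60)^(-0.07551) = 288.1·52.98^(-0.07551) = 288.1·0.74099 = 213.479.
B = 255 by definition for t > 66.
Rounded: (194, 213, 255).
In hex: #C2D5FF.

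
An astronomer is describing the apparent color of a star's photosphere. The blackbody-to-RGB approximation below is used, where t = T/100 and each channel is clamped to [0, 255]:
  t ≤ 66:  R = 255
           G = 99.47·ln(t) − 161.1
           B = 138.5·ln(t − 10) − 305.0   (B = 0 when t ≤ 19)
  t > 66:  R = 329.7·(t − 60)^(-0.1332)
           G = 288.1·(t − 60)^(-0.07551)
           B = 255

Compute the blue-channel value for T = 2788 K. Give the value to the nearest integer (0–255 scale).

t = 2788/100 = 27.88; the t ≤ 66 branch applies.
B = 138.5·ln(27.88 − 10) − 305.0 = 138.5·ln 17.88 − 305.0 = 138.5·2.8837 − 305.0 = 94.390.
Rounded: 94.

94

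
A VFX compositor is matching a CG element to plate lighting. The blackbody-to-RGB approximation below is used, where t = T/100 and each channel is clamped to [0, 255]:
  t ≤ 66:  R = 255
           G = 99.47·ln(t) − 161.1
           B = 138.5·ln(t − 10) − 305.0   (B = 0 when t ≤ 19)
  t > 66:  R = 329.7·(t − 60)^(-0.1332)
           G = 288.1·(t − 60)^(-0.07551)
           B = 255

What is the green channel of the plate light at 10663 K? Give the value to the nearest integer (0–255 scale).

t = 10663/100 = 106.63; the t > 66 branch applies.
G = 288.1·(106.63 − 60)^(-0.07551) = 288.1·46.63^(-0.07551) = 288.1·0.74817 = 215.547.
Rounded: 216.

216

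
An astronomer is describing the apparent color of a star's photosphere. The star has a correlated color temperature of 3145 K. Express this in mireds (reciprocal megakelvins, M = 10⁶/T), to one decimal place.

M = 10⁶ / 3145 = 317.965 → 318.0 mireds.

318.0 mireds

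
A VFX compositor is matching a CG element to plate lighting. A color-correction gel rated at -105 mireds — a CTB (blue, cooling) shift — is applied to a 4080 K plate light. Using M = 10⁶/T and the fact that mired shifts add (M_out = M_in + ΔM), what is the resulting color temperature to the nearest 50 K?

7150 K

M_in = 10⁶/4080 = 245.10 mireds.
M_out = 245.10 + (-105) = 140.10 mireds.
T_out = 10⁶/140.10 = 7137.9 K → 7150 K.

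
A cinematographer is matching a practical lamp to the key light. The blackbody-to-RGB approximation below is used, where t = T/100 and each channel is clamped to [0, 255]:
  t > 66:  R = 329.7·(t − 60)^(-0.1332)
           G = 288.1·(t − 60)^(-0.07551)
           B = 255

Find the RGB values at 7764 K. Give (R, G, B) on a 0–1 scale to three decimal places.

(0.882, 0.910, 1.000)

t = 7764/100 = 77.64; the t > 66 branch applies.
R = 329.7·(77.64 − 60)^(-0.1332) = 329.7·17.64^(-0.1332) = 329.7·0.68229 = 224.950.
G = 288.1·(77.64 − 60)^(-0.07551) = 288.1·17.64^(-0.07551) = 288.1·0.80515 = 231.964.
B = 255 by definition for t > 66.
Dividing each by 255: (0.8822, 0.9097, 1.0000) → (0.882, 0.910, 1.000).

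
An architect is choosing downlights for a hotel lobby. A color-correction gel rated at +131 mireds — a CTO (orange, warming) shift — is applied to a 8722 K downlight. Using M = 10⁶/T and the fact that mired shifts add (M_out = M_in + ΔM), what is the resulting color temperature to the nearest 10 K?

4070 K

M_in = 10⁶/8722 = 114.65 mireds.
M_out = 114.65 + (+131) = 245.65 mireds.
T_out = 10⁶/245.65 = 4070.8 K → 4070 K.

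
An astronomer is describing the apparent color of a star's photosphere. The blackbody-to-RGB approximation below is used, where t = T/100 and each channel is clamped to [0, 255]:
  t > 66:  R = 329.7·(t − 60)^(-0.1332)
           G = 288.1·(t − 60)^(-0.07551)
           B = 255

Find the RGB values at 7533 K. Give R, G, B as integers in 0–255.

t = 7533/100 = 75.33; the t > 66 branch applies.
R = 329.7·(75.33 − 60)^(-0.1332) = 329.7·15.33^(-0.1332) = 329.7·0.69516 = 229.195.
G = 288.1·(75.33 − 60)^(-0.07551) = 288.1·15.33^(-0.07551) = 288.1·0.81373 = 234.435.
B = 255 by definition for t > 66.
Rounded: (229, 234, 255).

R=229, G=234, B=255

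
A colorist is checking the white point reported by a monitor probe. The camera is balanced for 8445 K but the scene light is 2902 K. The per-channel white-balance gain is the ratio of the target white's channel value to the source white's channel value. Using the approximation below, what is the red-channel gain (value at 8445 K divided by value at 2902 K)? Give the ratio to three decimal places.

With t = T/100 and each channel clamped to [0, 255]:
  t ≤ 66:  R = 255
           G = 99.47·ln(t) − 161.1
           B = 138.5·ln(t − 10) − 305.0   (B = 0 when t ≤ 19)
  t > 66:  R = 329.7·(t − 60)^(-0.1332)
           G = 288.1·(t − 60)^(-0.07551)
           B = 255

At 2902 K (t = 29.02):
  R = 255 by definition for t ≤ 66.
At 8445 K (t = 84.45):
  R = 329.7·(84.45 − 60)^(-0.1332) = 329.7·24.45^(-0.1332) = 329.7·0.65325 = 215.377.
Gain = 215.377 / 255.000 = 0.8446 → 0.845.

0.845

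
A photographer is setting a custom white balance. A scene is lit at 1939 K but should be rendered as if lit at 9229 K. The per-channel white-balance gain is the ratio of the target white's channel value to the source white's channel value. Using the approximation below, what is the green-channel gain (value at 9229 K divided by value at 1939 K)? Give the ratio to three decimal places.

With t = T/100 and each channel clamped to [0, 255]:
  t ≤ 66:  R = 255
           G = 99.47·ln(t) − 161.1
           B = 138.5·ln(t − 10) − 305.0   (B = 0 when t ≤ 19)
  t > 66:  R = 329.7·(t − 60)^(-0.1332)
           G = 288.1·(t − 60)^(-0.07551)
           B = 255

At 1939 K (t = 19.39):
  G = 99.47·ln 19.39 − 161.1 = 99.47·2.9648 − 161.1 = 133.804.
At 9229 K (t = 92.29):
  G = 288.1·(92.29 − 60)^(-0.07551) = 288.1·32.29^(-0.07551) = 288.1·0.76922 = 221.612.
Gain = 221.612 / 133.804 = 1.6562 → 1.656.

1.656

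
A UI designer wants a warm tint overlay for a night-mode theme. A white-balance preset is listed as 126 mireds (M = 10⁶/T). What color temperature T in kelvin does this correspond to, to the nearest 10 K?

T = 10⁶ / 126 = 7936.51 K → 7940 K.

7940 K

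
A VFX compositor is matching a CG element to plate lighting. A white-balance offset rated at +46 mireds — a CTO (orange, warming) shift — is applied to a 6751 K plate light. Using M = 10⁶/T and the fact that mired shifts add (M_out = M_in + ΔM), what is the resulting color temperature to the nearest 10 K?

5150 K

M_in = 10⁶/6751 = 148.13 mireds.
M_out = 148.13 + (+46) = 194.13 mireds.
T_out = 10⁶/194.13 = 5151.3 K → 5150 K.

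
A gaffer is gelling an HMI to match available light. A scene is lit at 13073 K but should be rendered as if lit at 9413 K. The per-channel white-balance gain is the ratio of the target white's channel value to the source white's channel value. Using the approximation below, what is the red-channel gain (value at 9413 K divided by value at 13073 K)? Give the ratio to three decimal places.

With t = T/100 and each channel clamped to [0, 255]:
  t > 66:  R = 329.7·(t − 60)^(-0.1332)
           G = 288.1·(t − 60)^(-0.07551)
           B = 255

1.102

At 13073 K (t = 130.73):
  R = 329.7·(130.73 − 60)^(-0.1332) = 329.7·70.73^(-0.1332) = 329.7·0.56706 = 186.961.
At 9413 K (t = 94.13):
  R = 329.7·(94.13 − 60)^(-0.1332) = 329.7·34.13^(-0.1332) = 329.7·0.62487 = 206.018.
Gain = 206.018 / 186.961 = 1.1019 → 1.102.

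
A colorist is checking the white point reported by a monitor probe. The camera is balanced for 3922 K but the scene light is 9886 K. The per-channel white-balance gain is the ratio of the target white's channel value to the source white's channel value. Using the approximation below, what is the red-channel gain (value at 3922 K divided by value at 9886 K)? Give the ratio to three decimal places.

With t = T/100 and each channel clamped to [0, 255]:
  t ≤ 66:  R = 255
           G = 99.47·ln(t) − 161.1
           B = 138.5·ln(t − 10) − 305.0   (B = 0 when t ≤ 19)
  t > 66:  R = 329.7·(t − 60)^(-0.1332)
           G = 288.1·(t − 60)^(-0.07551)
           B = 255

At 9886 K (t = 98.86):
  R = 329.7·(98.86 − 60)^(-0.1332) = 329.7·38.86^(-0.1332) = 329.7·0.61416 = 202.487.
At 3922 K (t = 39.22):
  R = 255 by definition for t ≤ 66.
Gain = 255.000 / 202.487 = 1.2593 → 1.259.

1.259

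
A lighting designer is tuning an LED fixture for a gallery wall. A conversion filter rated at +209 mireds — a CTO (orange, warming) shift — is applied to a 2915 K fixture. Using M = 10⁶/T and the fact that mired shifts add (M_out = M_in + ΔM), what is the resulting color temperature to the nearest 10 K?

M_in = 10⁶/2915 = 343.05 mireds.
M_out = 343.05 + (+209) = 552.05 mireds.
T_out = 10⁶/552.05 = 1811.4 K → 1810 K.

1810 K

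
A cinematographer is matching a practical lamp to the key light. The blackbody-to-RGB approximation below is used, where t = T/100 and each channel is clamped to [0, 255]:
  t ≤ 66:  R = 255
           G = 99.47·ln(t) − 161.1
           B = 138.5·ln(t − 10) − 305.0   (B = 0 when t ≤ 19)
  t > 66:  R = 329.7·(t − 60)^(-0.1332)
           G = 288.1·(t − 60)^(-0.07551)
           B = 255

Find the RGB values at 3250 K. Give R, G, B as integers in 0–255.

t = 3250/100 = 32.5; the t ≤ 66 branch applies.
R = 255 by definition for t ≤ 66.
G = 99.47·ln 32.5 − 161.1 = 99.47·3.4812 − 161.1 = 185.179.
B = 138.5·ln(32.5 − 10) − 305.0 = 138.5·ln 22.5 − 305.0 = 138.5·3.1135 − 305.0 = 126.222.
Rounded: (255, 185, 126).

R=255, G=185, B=126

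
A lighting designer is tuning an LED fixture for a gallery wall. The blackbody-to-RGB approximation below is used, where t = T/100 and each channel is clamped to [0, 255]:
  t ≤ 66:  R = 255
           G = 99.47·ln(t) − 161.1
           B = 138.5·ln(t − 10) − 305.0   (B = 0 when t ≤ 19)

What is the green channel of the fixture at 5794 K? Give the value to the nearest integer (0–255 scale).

243

t = 5794/100 = 57.94; the t ≤ 66 branch applies.
G = 99.47·ln 57.94 − 161.1 = 99.47·4.0594 − 161.1 = 242.689.
Rounded: 243.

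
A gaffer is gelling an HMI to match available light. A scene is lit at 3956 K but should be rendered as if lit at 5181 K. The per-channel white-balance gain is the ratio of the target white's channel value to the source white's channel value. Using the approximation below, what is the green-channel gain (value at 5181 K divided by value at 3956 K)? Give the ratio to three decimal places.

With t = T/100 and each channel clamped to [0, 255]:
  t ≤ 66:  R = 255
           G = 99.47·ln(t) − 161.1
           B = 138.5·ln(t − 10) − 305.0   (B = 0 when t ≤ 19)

At 3956 K (t = 39.56):
  G = 99.47·ln 39.56 − 161.1 = 99.47·3.6778 − 161.1 = 204.733.
At 5181 K (t = 51.81):
  G = 99.47·ln 51.81 − 161.1 = 99.47·3.9476 − 161.1 = 231.566.
Gain = 231.566 / 204.733 = 1.1311 → 1.131.

1.131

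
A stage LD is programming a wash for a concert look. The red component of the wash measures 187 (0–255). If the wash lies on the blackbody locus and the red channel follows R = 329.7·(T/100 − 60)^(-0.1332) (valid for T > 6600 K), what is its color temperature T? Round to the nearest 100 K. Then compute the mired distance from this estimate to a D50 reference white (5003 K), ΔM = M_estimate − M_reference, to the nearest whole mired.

-124 mireds

(t − 60)^(-0.1332) = 187/329.7 = 0.56718.
t − 60 = 0.56718^(1/-0.1332) = 0.56718^(-7.508) = 70.620, so t = 130.620.
T = 100·t = 13062 K → 13100 K to the nearest 100 K.
M_estimate = 10⁶/13100 = 76.34; M_reference = 10⁶/5003 = 199.88.
ΔM = 76.34 − 199.88 = -123.54 → -124 mireds.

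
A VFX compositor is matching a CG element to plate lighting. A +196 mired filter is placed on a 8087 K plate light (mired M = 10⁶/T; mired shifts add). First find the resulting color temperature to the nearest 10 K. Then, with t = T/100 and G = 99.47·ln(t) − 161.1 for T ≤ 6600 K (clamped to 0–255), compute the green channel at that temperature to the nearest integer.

M_in = 10⁶/8087 = 123.66; M_out = 123.66 + (+196) = 319.66.
T_out = 10⁶/319.66 = 3128.4 K → 3130 K; t = 31.3.
G = 99.47·ln 31.3 − 161.1 = 99.47·3.4436 − 161.1 = 181.437.
Rounded: 181.

181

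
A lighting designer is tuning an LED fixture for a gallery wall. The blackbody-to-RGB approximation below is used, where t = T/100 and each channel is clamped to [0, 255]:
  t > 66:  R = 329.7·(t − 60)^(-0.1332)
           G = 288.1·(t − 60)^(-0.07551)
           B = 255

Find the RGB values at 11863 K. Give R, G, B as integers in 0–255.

R=192, G=212, B=255

t = 11863/100 = 118.63; the t > 66 branch applies.
R = 329.7·(118.63 − 60)^(-0.1332) = 329.7·58.63^(-0.1332) = 329.7·0.58142 = 191.693.
G = 288.1·(118.63 − 60)^(-0.07551) = 288.1·58.63^(-0.07551) = 288.1·0.73534 = 211.852.
B = 255 by definition for t > 66.
Rounded: (192, 212, 255).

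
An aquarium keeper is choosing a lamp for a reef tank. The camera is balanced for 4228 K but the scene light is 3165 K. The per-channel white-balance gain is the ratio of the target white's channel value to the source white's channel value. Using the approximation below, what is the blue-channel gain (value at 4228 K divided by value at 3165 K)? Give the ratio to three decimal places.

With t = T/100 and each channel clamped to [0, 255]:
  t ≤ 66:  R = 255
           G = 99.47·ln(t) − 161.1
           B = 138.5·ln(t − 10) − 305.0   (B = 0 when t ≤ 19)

At 3165 K (t = 31.65):
  B = 138.5·ln(31.65 − 10) − 305.0 = 138.5·ln 21.65 − 305.0 = 138.5·3.0750 − 305.0 = 120.888.
At 4228 K (t = 42.28):
  B = 138.5·ln(42.28 − 10) − 305.0 = 138.5·ln 32.28 − 305.0 = 138.5·3.4744 − 305.0 = 176.211.
Gain = 176.211 / 120.888 = 1.4576 → 1.458.

1.458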